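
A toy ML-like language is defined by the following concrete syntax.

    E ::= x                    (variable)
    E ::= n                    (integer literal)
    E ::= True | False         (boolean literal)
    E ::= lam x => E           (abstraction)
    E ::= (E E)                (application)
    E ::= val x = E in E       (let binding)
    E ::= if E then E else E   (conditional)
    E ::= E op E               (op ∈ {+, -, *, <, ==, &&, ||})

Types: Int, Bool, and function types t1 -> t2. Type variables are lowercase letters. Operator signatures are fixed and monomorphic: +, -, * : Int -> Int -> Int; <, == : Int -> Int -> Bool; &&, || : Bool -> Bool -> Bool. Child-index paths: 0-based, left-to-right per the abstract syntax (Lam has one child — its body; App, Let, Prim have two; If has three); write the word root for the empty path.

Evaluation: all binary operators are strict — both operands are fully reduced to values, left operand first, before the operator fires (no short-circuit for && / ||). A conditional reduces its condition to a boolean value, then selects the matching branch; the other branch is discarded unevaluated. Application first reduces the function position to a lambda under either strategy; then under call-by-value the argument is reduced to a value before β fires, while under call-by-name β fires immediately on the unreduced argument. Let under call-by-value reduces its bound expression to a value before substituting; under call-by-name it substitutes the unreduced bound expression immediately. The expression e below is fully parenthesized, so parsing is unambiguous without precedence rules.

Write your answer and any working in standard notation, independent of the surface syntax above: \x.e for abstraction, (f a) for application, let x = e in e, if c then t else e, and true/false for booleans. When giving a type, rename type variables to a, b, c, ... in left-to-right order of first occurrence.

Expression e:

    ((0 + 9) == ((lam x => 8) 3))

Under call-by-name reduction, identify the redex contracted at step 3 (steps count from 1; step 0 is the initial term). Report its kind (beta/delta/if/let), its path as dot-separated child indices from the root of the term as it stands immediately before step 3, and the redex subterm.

Trace:
step 0: ((0 + 9) == ((\x.8) 3))
step 1: [delta@0] (9 == ((\x.8) 3))
step 2: [beta@1] (9 == 8)
step 3: [delta@root] false

Answer: delta at root : (9 == 8)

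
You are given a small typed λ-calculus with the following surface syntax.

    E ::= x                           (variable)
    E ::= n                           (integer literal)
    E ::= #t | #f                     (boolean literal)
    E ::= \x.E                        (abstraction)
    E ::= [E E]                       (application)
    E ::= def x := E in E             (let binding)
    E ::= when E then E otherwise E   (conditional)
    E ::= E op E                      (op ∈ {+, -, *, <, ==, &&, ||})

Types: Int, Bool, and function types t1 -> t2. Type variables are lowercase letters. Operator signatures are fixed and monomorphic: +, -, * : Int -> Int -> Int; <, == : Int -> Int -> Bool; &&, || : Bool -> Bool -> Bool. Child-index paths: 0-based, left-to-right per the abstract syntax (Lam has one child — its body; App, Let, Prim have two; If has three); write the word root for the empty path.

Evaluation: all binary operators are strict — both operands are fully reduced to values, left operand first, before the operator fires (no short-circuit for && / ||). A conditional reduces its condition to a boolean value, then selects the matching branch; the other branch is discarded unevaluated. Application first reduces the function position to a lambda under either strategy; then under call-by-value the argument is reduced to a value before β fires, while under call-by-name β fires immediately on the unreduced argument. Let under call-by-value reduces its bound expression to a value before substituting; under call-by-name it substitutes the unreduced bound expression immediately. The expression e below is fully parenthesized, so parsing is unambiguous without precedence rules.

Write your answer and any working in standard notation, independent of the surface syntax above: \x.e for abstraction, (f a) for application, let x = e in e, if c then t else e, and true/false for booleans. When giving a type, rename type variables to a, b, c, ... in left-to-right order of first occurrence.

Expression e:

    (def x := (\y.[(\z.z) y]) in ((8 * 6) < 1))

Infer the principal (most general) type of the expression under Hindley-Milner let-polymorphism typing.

Answer: Bool

Working:
z : b
\z._ : b -> b
y : a
  unify b -> b ~ a -> c
  unify b ~ a
  unify a ~ c
_ _ : c
\y._ : c -> c
let x : forall. c -> c
  unify Int ~ Int
  unify Int ~ Int
  unify Int ~ Int
  unify Int ~ Int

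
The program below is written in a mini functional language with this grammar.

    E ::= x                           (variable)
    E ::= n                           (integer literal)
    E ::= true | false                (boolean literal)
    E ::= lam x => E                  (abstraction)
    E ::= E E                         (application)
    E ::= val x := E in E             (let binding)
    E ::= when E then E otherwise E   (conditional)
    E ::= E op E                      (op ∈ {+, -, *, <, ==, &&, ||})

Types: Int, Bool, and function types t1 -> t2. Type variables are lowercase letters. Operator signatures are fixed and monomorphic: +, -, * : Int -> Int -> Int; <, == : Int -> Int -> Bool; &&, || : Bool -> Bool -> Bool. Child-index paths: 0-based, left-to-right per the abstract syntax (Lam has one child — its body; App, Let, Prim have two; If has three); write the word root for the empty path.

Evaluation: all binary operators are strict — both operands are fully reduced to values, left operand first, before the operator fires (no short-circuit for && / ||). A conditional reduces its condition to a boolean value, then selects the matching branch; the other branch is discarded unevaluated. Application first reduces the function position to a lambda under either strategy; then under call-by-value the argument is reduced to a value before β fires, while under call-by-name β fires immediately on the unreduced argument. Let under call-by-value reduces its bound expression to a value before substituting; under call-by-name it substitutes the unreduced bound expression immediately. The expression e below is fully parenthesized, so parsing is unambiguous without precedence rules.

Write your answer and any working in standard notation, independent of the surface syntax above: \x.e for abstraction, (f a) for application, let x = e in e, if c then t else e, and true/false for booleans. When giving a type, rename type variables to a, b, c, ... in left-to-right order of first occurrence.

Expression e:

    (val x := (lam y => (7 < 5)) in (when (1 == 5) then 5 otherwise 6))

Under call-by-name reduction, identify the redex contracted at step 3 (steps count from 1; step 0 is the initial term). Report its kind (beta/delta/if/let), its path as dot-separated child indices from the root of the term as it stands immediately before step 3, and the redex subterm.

Answer: if at root : (if false then 5 else 6)

Trace:
step 0: (let x = (\y.(7 < 5)) in (if (1 == 5) then 5 else 6))
step 1: [let@root] (if (1 == 5) then 5 else 6)
step 2: [delta@0] (if false then 5 else 6)
step 3: [if@root] 6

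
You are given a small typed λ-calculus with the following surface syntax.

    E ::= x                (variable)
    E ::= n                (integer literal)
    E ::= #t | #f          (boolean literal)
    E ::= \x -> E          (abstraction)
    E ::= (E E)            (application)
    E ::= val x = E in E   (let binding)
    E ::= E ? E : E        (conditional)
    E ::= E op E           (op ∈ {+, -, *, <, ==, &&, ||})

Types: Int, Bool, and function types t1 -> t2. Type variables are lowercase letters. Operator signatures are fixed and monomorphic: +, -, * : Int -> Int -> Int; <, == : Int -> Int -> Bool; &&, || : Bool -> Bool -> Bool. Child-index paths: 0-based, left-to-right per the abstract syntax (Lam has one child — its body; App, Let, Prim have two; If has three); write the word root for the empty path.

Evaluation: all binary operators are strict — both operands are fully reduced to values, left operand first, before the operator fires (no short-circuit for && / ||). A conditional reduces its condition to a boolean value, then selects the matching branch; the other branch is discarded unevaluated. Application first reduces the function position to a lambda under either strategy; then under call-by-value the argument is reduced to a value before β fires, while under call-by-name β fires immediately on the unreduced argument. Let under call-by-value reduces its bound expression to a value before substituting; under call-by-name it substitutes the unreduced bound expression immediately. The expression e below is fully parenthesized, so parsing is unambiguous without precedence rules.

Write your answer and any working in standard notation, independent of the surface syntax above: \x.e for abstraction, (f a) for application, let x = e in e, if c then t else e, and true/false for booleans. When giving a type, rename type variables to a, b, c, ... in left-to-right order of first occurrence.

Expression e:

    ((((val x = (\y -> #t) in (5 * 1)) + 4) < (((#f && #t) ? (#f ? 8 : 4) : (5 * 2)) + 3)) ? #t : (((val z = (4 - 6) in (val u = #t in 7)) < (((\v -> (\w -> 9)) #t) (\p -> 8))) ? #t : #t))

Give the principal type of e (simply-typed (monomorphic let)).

Trace:
\y._ : a -> Bool
let x : a -> Bool
  unify Int ~ Int
  unify Int ~ Int
  unify Int ~ Int
  unify Int ~ Int
  unify Int ~ Int
  unify Bool ~ Bool
  unify Bool ~ Bool
  unify Bool ~ Bool
  unify Bool ~ Bool
  unify Int ~ Int
  unify Int ~ Int
  unify Int ~ Int
  unify Int ~ Int
  unify Int ~ Int
  unify Int ~ Int
  unify Int ~ Int
  unify Bool ~ Bool
  unify Int ~ Int
  unify Int ~ Int
let z : Int
let u : Bool
  unify Int ~ Int
\w._ : c -> Int
\v._ : b -> c -> Int
  unify b -> c -> Int ~ Bool -> d
  unify b ~ Bool
  unify c -> Int ~ d
_ _ : c -> Int
\p._ : e -> Int
  unify c -> Int ~ (e -> Int) -> f
  unify c ~ e -> Int
  unify Int ~ f
_ _ : Int
  unify Int ~ Int
  unify Bool ~ Bool
  unify Bool ~ Bool
  unify Bool ~ Bool

Answer: Bool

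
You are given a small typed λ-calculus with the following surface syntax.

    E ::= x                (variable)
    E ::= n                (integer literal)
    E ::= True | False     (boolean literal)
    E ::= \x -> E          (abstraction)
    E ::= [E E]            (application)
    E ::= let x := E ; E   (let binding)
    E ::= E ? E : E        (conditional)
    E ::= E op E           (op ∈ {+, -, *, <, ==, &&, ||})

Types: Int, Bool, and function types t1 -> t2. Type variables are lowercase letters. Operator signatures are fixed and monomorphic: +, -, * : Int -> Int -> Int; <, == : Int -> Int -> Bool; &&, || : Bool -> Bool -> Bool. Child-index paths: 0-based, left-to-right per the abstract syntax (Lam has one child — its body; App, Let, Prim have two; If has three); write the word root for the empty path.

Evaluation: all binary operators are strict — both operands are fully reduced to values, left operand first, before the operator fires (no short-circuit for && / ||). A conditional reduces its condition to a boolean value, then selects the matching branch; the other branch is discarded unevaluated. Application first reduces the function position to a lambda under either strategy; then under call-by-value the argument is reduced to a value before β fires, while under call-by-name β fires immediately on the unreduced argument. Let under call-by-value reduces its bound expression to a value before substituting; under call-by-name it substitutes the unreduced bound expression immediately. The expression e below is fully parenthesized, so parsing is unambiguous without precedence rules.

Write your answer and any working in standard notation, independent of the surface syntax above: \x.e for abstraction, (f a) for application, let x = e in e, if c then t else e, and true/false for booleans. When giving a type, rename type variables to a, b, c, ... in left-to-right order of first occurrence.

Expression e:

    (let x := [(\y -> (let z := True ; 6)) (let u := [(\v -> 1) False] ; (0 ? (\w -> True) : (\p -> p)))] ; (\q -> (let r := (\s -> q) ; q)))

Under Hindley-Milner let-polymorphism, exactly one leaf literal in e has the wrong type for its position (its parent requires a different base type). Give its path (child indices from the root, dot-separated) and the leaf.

Working:
let z : Bool
\y._ : a -> Int
\v._ : b -> Int
  unify b -> Int ~ Bool -> c
  unify b ~ Bool
  unify Int ~ c
_ _ : Int
let u : Int
  unify Int ~ Bool
  FAIL: mismatch Int ~ Bool

Answer: 0.1.1.0 : 0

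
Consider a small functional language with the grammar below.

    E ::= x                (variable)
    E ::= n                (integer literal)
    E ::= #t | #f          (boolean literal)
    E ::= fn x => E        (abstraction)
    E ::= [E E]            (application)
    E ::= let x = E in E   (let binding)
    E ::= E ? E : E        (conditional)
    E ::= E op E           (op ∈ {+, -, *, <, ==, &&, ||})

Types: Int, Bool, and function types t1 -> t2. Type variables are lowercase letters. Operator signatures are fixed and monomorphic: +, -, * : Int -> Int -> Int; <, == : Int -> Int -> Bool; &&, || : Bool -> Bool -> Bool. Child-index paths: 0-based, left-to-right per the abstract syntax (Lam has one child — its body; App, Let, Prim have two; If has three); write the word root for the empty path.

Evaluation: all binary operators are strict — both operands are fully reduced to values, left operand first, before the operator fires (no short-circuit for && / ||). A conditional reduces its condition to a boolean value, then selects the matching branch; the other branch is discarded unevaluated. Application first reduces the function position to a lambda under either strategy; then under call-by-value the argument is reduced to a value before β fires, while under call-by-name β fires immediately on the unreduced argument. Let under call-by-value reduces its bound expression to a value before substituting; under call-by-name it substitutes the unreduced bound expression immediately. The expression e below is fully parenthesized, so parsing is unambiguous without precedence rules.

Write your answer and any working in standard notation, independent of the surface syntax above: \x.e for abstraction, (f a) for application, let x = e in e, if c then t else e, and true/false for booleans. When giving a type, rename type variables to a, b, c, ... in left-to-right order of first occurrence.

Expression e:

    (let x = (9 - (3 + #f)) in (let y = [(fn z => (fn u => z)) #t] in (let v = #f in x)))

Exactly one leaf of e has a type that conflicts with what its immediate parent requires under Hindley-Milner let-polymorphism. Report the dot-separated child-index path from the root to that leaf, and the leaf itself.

Answer: 0.1.1 : false

Trace:
  unify Int ~ Int
  unify Int ~ Int
  unify Bool ~ Int
  FAIL: mismatch Bool ~ Int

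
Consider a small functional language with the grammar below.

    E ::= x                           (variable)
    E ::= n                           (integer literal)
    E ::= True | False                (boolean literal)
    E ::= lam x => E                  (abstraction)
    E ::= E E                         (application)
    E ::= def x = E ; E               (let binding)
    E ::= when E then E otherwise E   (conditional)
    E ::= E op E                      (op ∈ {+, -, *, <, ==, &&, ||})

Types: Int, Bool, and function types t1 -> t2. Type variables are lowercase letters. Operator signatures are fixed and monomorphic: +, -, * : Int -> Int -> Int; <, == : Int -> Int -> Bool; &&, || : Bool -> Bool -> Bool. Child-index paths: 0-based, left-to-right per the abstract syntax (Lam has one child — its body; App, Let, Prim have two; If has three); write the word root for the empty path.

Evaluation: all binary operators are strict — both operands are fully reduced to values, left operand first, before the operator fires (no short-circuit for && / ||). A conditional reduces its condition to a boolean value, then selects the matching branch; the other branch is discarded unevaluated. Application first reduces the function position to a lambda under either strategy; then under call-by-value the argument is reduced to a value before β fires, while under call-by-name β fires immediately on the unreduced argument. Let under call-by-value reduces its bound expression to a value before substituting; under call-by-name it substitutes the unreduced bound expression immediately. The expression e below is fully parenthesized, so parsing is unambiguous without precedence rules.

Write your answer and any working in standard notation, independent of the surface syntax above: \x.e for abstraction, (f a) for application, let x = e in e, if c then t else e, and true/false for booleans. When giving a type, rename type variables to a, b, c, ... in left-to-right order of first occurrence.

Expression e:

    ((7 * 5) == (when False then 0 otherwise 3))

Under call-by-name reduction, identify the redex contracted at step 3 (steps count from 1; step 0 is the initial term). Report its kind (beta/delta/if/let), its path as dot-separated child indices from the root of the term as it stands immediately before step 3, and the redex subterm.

Answer: delta at root : (35 == 3)

Derivation:
step 0: ((7 * 5) == (if false then 0 else 3))
step 1: [delta@0] (35 == (if false then 0 else 3))
step 2: [if@1] (35 == 3)
step 3: [delta@root] false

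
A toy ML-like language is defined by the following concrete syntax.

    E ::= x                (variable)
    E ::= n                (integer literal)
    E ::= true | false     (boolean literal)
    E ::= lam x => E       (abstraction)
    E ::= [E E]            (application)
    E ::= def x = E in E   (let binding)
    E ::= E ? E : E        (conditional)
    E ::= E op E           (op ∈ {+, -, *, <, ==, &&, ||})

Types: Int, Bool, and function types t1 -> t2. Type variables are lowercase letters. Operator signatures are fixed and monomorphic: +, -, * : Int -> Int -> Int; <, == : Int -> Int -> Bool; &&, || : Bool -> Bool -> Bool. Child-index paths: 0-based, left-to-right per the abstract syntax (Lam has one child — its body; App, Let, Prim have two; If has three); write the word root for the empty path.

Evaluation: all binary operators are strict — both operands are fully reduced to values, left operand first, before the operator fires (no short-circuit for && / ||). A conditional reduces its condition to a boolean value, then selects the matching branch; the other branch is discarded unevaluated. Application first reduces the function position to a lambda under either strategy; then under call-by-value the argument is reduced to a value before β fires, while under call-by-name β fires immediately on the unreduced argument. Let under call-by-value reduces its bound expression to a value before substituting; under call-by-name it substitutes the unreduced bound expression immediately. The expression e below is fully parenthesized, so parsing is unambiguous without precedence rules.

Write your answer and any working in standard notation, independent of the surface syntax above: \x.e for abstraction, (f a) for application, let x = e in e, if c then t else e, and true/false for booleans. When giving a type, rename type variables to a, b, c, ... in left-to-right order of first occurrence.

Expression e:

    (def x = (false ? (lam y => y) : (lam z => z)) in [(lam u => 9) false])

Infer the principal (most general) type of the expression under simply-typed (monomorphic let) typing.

Derivation:
  unify Bool ~ Bool
y : a
\y._ : a -> a
z : b
\z._ : b -> b
  unify a -> a ~ b -> b
  unify a ~ b
  unify b ~ b
let x : b -> b
\u._ : c -> Int
  unify c -> Int ~ Bool -> d
  unify c ~ Bool
  unify Int ~ d
_ _ : Int

Answer: Int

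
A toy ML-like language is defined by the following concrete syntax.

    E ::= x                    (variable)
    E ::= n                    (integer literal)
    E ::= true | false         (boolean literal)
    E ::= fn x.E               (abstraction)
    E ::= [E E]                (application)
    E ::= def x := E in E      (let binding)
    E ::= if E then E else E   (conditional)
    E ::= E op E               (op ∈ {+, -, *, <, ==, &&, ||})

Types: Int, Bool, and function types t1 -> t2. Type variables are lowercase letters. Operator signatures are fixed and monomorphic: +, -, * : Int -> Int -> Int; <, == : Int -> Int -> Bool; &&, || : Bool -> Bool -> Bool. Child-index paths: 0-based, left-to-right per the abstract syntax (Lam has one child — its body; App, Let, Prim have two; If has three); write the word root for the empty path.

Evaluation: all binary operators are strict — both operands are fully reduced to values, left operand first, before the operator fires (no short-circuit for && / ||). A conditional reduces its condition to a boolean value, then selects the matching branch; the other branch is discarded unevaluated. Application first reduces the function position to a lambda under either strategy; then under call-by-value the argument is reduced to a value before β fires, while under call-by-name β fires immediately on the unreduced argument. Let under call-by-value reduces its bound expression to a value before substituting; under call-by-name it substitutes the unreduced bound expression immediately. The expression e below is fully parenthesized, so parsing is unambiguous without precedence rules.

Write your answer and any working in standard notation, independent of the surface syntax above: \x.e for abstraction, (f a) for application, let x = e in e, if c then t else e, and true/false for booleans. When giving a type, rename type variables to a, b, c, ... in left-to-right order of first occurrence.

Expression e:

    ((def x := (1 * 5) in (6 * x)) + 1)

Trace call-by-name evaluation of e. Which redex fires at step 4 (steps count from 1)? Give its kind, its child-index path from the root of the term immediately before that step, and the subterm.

Trace:
step 0: ((let x = (1 * 5) in (6 * x)) + 1)
step 1: [let@0] ((6 * (1 * 5)) + 1)
step 2: [delta@0.1] ((6 * 5) + 1)
step 3: [delta@0] (30 + 1)
step 4: [delta@root] 31

Answer: delta at root : (30 + 1)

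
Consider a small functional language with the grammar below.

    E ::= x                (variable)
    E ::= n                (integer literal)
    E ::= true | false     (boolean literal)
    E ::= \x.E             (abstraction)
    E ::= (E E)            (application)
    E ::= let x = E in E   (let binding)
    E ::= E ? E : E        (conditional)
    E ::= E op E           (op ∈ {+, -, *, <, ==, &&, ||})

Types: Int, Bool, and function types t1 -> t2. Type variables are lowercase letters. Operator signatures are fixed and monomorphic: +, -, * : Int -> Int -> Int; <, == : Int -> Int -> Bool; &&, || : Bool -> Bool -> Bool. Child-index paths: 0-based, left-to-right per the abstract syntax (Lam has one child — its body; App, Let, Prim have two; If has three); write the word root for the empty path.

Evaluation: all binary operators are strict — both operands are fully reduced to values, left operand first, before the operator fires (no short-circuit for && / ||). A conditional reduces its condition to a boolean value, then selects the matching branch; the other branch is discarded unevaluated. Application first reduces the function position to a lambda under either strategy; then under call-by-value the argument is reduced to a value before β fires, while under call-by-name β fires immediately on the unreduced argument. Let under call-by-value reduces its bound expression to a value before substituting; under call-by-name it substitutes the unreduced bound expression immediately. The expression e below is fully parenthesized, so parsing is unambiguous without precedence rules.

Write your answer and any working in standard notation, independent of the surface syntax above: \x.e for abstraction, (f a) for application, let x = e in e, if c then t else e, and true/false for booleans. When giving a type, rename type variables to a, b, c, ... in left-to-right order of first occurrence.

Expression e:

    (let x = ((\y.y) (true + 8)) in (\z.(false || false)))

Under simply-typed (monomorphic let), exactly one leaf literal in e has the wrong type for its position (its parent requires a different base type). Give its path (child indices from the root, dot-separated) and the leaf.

Answer: 0.1.0 : true

Trace:
y : a
\y._ : a -> a
  unify Bool ~ Int
  FAIL: mismatch Bool ~ Int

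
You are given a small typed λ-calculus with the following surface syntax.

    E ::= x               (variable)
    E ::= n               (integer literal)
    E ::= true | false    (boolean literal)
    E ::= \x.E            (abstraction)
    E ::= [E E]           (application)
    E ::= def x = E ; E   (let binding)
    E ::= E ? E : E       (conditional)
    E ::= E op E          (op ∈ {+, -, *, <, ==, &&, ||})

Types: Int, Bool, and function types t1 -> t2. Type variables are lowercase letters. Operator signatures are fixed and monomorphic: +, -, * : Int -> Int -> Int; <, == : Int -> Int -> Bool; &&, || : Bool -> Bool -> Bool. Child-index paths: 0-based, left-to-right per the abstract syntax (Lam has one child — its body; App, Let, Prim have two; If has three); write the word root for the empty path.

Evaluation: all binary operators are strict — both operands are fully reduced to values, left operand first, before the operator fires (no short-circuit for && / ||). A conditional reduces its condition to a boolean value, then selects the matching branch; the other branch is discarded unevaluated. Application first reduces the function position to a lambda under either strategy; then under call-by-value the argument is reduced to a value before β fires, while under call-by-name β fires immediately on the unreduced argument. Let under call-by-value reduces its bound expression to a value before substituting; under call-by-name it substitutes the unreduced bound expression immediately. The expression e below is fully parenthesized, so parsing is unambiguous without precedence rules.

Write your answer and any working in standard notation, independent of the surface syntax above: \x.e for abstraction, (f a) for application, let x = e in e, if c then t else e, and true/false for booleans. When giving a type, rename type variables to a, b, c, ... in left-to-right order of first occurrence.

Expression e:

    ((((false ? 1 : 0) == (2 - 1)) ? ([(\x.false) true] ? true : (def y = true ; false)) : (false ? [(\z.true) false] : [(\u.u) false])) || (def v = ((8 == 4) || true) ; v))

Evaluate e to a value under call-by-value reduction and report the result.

Trace:
step 0: ((if ((if false then 1 else 0) == (2 - 1)) then (if ((\x.false) true) then true else (let y = true in false)) else (if false then ((\z.true) false) else ((\u.u) false))) || (let v = ((8 == 4) || true) in v))
step 1: [if@0.0.0] ((if (0 == (2 - 1)) then (if ((\x.false) true) then true else (let y = true in false)) else (if false then ((\z.true) false) else ((\u.u) false))) || (let v = ((8 == 4) || true) in v))
step 2: [delta@0.0.1] ((if (0 == 1) then (if ((\x.false) true) then true else (let y = true in false)) else (if false then ((\z.true) false) else ((\u.u) false))) || (let v = ((8 == 4) || true) in v))
step 3: [delta@0.0] ((if false then (if ((\x.false) true) then true else (let y = true in false)) else (if false then ((\z.true) false) else ((\u.u) false))) || (let v = ((8 == 4) || true) in v))
step 4: [if@0] ((if false then ((\z.true) false) else ((\u.u) false)) || (let v = ((8 == 4) || true) in v))
step 5: [if@0] (((\u.u) false) || (let v = ((8 == 4) || true) in v))
step 6: [beta@0] (false || (let v = ((8 == 4) || true) in v))
step 7: [delta@1.0.0] (false || (let v = (false || true) in v))
step 8: [delta@1.0] (false || (let v = true in v))
step 9: [let@1] (false || true)
step 10: [delta@root] true

Answer: true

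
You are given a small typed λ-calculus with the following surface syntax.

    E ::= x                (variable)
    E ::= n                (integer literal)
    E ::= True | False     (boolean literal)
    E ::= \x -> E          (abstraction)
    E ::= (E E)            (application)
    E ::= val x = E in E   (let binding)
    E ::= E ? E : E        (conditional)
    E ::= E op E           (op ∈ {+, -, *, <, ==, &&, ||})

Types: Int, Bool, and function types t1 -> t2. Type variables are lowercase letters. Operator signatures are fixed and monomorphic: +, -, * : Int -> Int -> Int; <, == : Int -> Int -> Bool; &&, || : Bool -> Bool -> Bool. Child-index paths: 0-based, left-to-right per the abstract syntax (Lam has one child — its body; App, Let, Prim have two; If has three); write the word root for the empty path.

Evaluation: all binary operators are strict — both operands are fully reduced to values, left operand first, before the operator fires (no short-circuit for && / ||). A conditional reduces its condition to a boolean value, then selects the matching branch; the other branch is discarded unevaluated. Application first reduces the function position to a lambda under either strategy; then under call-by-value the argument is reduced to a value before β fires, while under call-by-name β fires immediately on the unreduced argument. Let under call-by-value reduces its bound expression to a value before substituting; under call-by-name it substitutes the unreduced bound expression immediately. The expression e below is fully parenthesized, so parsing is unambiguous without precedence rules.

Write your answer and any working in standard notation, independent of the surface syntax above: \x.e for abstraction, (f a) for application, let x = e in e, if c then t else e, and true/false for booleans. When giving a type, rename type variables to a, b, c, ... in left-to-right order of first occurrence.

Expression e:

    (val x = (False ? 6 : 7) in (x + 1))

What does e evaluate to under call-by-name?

Working:
step 0: (let x = (if false then 6 else 7) in (x + 1))
step 1: [let@root] ((if false then 6 else 7) + 1)
step 2: [if@0] (7 + 1)
step 3: [delta@root] 8

Answer: 8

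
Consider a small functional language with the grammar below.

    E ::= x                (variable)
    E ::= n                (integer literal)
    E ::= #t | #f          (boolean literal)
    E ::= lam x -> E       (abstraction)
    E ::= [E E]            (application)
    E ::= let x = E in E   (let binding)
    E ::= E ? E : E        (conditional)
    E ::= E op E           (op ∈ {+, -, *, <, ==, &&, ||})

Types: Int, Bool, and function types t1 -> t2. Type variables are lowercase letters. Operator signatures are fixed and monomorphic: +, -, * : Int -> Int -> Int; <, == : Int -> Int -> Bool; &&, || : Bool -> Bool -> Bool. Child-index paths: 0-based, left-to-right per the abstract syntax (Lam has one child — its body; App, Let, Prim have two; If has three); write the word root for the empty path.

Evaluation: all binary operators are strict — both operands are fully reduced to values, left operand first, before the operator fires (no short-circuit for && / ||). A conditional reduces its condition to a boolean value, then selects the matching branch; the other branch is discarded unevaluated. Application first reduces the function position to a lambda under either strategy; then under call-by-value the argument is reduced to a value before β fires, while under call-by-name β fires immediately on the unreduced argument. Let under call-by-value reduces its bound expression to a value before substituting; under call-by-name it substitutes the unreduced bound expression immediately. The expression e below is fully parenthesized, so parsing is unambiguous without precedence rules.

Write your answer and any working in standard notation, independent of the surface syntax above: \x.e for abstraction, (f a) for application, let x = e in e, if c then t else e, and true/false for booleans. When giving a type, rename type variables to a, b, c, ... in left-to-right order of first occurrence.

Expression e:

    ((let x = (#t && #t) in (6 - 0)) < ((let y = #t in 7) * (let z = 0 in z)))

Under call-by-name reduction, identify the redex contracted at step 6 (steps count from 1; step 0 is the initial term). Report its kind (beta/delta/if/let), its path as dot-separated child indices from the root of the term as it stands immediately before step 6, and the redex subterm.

Working:
step 0: ((let x = (true && true) in (6 - 0)) < ((let y = true in 7) * (let z = 0 in z)))
step 1: [let@0] ((6 - 0) < ((let y = true in 7) * (let z = 0 in z)))
step 2: [delta@0] (6 < ((let y = true in 7) * (let z = 0 in z)))
step 3: [let@1.0] (6 < (7 * (let z = 0 in z)))
step 4: [let@1.1] (6 < (7 * 0))
step 5: [delta@1] (6 < 0)
step 6: [delta@root] false

Answer: delta at root : (6 < 0)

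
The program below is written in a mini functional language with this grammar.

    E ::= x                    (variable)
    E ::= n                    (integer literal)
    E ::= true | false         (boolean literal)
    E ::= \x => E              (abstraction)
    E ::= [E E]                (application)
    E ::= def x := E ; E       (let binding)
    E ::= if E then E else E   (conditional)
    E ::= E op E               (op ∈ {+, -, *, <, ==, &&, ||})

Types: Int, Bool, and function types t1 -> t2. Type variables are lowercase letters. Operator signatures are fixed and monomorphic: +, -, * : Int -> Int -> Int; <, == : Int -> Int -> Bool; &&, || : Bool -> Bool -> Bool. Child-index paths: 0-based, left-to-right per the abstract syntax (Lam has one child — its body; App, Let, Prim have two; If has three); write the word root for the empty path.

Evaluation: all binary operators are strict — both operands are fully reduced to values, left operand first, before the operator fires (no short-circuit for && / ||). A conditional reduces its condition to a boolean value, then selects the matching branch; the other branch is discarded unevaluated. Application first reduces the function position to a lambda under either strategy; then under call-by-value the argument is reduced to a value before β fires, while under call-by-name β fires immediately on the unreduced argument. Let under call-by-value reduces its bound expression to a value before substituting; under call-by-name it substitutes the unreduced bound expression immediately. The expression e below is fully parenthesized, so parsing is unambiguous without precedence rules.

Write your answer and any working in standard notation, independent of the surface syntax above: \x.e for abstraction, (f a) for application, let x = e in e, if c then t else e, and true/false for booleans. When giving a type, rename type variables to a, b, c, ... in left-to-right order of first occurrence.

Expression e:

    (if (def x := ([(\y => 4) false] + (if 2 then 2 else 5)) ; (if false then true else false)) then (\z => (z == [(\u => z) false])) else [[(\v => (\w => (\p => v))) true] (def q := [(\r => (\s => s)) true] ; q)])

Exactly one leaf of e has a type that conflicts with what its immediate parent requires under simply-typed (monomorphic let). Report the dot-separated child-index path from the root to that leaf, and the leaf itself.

Derivation:
\y._ : a -> Int
  unify a -> Int ~ Bool -> b
  unify a ~ Bool
  unify Int ~ b
_ _ : Int
  unify Int ~ Int
  unify Int ~ Bool
  FAIL: mismatch Int ~ Bool

Answer: 0.0.1.0 : 2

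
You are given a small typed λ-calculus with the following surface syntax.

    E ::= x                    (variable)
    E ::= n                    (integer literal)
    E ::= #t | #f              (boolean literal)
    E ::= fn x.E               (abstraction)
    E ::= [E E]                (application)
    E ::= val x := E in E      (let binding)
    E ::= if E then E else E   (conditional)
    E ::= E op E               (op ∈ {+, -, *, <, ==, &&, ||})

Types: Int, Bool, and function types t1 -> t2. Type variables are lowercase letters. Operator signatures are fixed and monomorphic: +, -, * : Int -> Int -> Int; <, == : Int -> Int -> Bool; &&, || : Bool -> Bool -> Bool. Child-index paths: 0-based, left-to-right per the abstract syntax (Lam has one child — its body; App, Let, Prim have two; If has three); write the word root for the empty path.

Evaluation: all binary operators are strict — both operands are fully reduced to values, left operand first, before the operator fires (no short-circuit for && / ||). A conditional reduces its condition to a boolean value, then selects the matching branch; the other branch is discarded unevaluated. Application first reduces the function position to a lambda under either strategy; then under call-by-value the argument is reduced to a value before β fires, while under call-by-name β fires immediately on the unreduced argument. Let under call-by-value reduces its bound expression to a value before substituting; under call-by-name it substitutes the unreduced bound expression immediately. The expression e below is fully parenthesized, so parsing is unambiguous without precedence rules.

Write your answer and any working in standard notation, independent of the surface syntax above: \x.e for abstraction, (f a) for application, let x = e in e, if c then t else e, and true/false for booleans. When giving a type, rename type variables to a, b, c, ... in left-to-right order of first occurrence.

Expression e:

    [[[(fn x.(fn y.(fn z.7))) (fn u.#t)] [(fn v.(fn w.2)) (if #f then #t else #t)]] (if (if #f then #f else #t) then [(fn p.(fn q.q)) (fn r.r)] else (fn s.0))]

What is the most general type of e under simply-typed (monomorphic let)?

Answer: Int

Derivation:
\z._ : c -> Int
\y._ : b -> c -> Int
\x._ : a -> b -> c -> Int
\u._ : d -> Bool
  unify a -> b -> c -> Int ~ (d -> Bool) -> e
  unify a ~ d -> Bool
  unify b -> c -> Int ~ e
_ _ : b -> c -> Int
\w._ : g -> Int
\v._ : f -> g -> Int
  unify Bool ~ Bool
  unify Bool ~ Bool
  unify f -> g -> Int ~ Bool -> h
  unify f ~ Bool
  unify g -> Int ~ h
_ _ : g -> Int
  unify b -> c -> Int ~ (g -> Int) -> i
  unify b ~ g -> Int
  unify c -> Int ~ i
_ _ : c -> Int
  unify Bool ~ Bool
  unify Bool ~ Bool
  unify Bool ~ Bool
q : k
\q._ : k -> k
\p._ : j -> k -> k
r : l
\r._ : l -> l
  unify j -> k -> k ~ (l -> l) -> m
  unify j ~ l -> l
  unify k -> k ~ m
_ _ : k -> k
\s._ : n -> Int
  unify k -> k ~ n -> Int
  unify k ~ n
  unify n ~ Int
  unify c -> Int ~ (Int -> Int) -> o
  unify c ~ Int -> Int
  unify Int ~ o
_ _ : Int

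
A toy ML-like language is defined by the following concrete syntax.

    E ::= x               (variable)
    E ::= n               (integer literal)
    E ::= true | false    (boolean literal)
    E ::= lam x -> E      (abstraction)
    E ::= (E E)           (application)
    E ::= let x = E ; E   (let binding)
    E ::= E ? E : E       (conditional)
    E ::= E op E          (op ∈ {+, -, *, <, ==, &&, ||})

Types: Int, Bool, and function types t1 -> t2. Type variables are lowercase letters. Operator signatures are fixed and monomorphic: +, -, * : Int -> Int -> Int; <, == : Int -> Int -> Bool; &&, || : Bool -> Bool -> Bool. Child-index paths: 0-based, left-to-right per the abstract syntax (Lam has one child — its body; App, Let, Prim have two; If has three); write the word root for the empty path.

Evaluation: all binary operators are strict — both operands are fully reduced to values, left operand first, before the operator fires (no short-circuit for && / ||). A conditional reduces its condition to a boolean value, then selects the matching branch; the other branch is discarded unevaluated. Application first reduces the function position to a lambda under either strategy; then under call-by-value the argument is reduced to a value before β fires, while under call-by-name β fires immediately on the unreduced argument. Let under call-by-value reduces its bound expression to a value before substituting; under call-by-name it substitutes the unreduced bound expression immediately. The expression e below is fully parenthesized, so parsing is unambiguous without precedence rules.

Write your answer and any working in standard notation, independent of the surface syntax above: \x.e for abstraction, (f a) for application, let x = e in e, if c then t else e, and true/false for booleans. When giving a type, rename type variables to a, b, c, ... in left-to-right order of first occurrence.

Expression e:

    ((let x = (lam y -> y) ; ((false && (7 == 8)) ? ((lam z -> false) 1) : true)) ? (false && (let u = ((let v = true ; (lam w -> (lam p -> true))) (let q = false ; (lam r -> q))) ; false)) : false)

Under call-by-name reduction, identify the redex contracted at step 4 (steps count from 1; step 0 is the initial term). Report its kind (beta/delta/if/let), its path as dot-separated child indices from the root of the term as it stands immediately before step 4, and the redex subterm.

Trace:
step 0: (if (let x = (\y.y) in (if (false && (7 == 8)) then ((\z.false) 1) else true)) then (false && (let u = ((let v = true in (\w.(\p.true))) (let q = false in (\r.q))) in false)) else false)
step 1: [let@0] (if (if (false && (7 == 8)) then ((\z.false) 1) else true) then (false && (let u = ((let v = true in (\w.(\p.true))) (let q = false in (\r.q))) in false)) else false)
step 2: [delta@0.0.1] (if (if (false && false) then ((\z.false) 1) else true) then (false && (let u = ((let v = true in (\w.(\p.true))) (let q = false in (\r.q))) in false)) else false)
step 3: [delta@0.0] (if (if false then ((\z.false) 1) else true) then (false && (let u = ((let v = true in (\w.(\p.true))) (let q = false in (\r.q))) in false)) else false)
step 4: [if@0] (if true then (false && (let u = ((let v = true in (\w.(\p.true))) (let q = false in (\r.q))) in false)) else false)

Answer: if at 0 : (if false then ((\z.false) 1) else true)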